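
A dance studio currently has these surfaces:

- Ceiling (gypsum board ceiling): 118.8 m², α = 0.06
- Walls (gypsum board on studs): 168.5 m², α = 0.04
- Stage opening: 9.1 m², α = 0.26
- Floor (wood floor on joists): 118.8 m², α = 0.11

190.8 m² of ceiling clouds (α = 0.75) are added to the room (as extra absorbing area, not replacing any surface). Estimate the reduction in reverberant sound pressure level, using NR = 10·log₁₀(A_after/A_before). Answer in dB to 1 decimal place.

Summing Sᵢαᵢ: 7.128 + 6.740 + 2.366 + 13.068 → A_before = 29.302 sabins.
Added absorption = 190.8 × 0.75 = 143.100 sabins.
New total A_after = 172.402 sabins.
NR = 10·log₁₀(172.402/29.302) = 7.7 dB.

7.7 dB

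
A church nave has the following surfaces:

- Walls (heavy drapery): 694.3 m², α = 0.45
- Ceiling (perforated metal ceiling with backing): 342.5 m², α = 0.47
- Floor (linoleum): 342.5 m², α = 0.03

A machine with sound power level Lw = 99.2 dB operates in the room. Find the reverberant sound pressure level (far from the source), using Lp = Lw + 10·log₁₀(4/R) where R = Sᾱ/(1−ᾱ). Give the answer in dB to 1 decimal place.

76.5 dB

A = 483.685 sabins; S = 1379.3 m².
ᾱ = 0.3507, so room constant R = A/(1−ᾱ) = 744.933 m².
Lp = 99.2 + 10·log₁₀(4/744.933) = 99.2 + (-22.70) = 76.5 dB.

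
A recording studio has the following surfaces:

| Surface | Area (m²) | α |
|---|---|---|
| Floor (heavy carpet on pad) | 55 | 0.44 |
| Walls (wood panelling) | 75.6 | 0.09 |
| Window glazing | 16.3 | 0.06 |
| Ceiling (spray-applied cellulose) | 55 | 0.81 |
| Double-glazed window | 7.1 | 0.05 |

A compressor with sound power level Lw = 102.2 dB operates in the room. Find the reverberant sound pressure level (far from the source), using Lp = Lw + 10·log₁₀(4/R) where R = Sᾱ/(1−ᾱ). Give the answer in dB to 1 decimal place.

87.4 dB

Σ(Sᵢαᵢ) = 55·0.44 + 75.6·0.09 + 16.3·0.06 + 55·0.81 + 7.1·0.05 = 76.887; total area S = 209.0 m².
ᾱ = 76.887/209.0 = 0.3679; R = Sᾱ/(1−ᾱ) = 76.887/(1−0.3679) = 121.637 m².
Lp = 102.2 + 10·log₁₀(4/121.637) = 102.2 + (-14.83) = 87.4 dB.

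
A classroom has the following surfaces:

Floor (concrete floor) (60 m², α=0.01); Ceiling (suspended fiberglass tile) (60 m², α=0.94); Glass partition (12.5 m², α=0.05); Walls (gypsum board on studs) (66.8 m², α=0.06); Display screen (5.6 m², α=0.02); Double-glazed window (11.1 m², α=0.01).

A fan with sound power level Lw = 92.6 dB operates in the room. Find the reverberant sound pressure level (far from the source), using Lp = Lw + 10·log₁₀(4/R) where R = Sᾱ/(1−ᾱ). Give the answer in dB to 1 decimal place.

Σ(Sᵢαᵢ) = 60×0.01 + 60×0.94 + 12.5×0.05 + 66.8×0.06 + 5.6×0.02 + 11.1×0.01 = 61.856; total area S = 216.0 m².
ᾱ = 61.856/216.0 = 0.2864; R = Sᾱ/(1−ᾱ) = 61.856/(1−0.2864) = 86.682 m².
Lp = 92.6 + 10·log₁₀(4/86.682) = 92.6 + (-13.36) = 79.2 dB.

79.2 dB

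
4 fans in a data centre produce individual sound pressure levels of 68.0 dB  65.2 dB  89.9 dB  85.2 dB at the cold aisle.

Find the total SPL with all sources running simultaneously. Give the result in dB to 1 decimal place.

91.2 dB

Σ 10^(Lᵢ/10) = 1.318e+09.
Combined level = 10 log₁₀(1.318e+09) = 91.2 dB.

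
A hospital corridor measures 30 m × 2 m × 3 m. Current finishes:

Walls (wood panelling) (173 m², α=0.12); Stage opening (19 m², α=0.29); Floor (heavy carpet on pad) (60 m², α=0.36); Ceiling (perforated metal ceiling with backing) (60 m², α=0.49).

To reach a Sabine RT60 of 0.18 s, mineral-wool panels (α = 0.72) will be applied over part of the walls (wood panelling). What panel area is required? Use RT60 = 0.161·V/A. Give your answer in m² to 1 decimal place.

Equivalent absorption area: A₁ = 173·0.12 + 19·0.29 + 60·0.36 + 60·0.49 = 77.270 m².
V = 180 m³. Target absorption A₂ = 0.161 × 180 / 0.18 = 161.000 sabins.
Absorption to add: 161.000 − 77.270 = 83.730 sabins.
Each m² of panel replacing the walls (wood panelling) adds (0.72 − 0.12) = 0.60 sabins.
Panel area = 83.730 / 0.60 = 139.6 m².

139.6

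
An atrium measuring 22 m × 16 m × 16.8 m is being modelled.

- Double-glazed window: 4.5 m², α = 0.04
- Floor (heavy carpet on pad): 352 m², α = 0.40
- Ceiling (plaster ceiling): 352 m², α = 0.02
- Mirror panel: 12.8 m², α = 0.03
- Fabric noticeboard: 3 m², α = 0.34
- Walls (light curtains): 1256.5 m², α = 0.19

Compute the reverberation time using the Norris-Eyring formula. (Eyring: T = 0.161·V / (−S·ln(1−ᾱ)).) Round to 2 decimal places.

2.20 s

S = Σ Sᵢ = 1980.8 m².
Σ(Sᵢαᵢ) = 4.5×0.04 + 352×0.40 + 352×0.02 + 12.8×0.03 + 3×0.34 + 1256.5×0.19 = 388.159.
Mean coefficient ᾱ = A/S = 0.1960.
Eyring denominator: −S ln(1−ᾱ) = 432.123.
V = 22 × 16 × 16.8 = 5913.6 m³.
RT60 = 0.161 × 5913.6 / 432.123 = 2.20 s.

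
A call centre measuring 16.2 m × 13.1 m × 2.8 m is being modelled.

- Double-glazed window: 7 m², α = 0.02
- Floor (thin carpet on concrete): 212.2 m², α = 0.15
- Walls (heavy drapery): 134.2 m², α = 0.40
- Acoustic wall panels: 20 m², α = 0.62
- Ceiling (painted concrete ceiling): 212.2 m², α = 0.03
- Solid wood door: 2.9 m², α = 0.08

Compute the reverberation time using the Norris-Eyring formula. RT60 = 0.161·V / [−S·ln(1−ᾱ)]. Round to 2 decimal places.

0.83 seconds

Total surface area S = 7 + 212.2 + 134.2 + 20 + 212.2 + 2.9 = 588.5 m².
Σ(Sᵢαᵢ) = 7·0.02 + 212.2·0.15 + 134.2·0.40 + 20·0.62 + 212.2·0.03 + 2.9·0.08 = 104.648.
Mean coefficient ᾱ = A/S = 0.1778.
−S·ln(1−ᾱ) = −588.5 × ln(1 − 0.1778) = 115.212.
V = 16.2 × 13.1 × 2.8 = 594.216 m³.
T = 0.161·V/[−S·ln(1−ᾱ)] = 0.161·594.216/115.212 = 0.83 s.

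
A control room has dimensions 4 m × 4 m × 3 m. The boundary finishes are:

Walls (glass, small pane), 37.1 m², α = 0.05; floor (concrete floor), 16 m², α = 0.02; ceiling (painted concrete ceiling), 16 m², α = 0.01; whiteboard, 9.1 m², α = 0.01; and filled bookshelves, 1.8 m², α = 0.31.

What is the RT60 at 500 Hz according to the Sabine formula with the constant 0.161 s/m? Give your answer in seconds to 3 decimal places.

2.590 s

Summing Sᵢαᵢ: 1.855 + 0.320 + 0.160 + 0.091 + 0.558 → A = 2.984 sabins.
Volume V = 4 × 4 × 3 = 48 m³.
T = 0.161 V/A = 0.161·48/2.984 = 2.590 s.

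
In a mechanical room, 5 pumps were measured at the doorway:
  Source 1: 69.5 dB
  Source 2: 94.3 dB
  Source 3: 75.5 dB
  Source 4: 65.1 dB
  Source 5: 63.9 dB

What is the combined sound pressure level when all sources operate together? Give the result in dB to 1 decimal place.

94.4 dB

Converting to relative power and adding: 10^(69.5/10) + 10^(94.3/10) + 10^(75.5/10) + 10^(65.1/10) + 10^(63.9/10) = 2.742e+09.
L_total = 10·log₁₀(2.742e+09) = 94.4 dB.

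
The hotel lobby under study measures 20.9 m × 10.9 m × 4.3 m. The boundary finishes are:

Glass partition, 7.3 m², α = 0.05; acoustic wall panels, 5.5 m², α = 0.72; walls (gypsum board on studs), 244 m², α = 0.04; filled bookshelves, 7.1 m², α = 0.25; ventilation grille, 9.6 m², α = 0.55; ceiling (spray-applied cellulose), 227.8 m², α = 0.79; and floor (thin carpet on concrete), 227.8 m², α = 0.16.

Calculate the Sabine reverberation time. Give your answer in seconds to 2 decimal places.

0.66 sec

A = Σ Sᵢαᵢ = 7.3*0.05 + 5.5*0.72 + 244*0.04 + 7.1*0.25 + 9.6*0.55 + 227.8*0.79 + 227.8*0.16 = 237.550 sabins.
Room volume: 979.583 m³.
RT60 = 0.161 · V / A = 0.161 × 979.583 / 237.550 = 0.66 s.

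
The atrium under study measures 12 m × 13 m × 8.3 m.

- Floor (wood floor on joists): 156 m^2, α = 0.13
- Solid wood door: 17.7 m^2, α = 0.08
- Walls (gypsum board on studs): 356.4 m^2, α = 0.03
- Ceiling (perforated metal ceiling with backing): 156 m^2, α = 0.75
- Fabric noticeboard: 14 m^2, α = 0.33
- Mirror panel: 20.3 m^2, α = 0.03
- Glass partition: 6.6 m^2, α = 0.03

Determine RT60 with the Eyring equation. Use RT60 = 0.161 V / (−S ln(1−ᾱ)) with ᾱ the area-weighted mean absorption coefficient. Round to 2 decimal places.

S = Σ Sᵢ = 727.0 m^2.
Absorption A = 156·0.13 + 17.7·0.08 + 356.4·0.03 + 156·0.75 + 14·0.33 + 20.3·0.03 + 6.6·0.03 = 154.815 sabins.
Mean coefficient ᾱ = A/S = 0.2130.
−S·ln(1−ᾱ) = −727.0 × ln(1 − 0.2130) = 174.136.
V = 12 × 13 × 8.3 = 1294.8 m³.
T = 0.161·V/[−S·ln(1−ᾱ)] = 0.161·1294.8/174.136 = 1.20 s.

1.20 sec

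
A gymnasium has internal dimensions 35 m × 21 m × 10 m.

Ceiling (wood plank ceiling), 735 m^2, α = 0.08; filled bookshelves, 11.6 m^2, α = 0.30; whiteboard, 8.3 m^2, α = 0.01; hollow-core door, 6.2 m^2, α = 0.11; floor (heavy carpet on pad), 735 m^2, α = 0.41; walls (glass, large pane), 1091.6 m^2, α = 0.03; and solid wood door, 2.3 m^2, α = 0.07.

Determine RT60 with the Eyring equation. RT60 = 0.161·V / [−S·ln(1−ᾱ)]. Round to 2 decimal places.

2.74 s

S = Σ Sᵢ = 2590.0 m^2.
Σ(Sᵢαᵢ) = 735×0.08 + 11.6×0.30 + 8.3×0.01 + 6.2×0.11 + 735×0.41 + 1091.6×0.03 + 2.3×0.07 = 397.304.
Mean coefficient ᾱ = A/S = 0.1534.
Eyring denominator: −S ln(1−ᾱ) = 431.305.
V = 35 × 21 × 10 = 7350 m³.
RT60 = 0.161 × 7350 / 431.305 = 2.74 s.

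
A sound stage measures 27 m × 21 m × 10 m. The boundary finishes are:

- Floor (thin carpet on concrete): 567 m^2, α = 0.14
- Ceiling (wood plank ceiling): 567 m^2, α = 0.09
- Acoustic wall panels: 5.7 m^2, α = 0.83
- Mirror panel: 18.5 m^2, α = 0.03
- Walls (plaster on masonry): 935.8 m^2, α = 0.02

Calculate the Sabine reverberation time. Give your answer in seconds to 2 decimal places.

Equivalent absorption area: A = 567·0.14 + 567·0.09 + 5.7·0.83 + 18.5·0.03 + 935.8·0.02 = 154.412 m^2.
Room volume: 5670 m³.
RT60 = 0.161 · V / A = 0.161 × 5670 / 154.412 = 5.91 s.

5.91 s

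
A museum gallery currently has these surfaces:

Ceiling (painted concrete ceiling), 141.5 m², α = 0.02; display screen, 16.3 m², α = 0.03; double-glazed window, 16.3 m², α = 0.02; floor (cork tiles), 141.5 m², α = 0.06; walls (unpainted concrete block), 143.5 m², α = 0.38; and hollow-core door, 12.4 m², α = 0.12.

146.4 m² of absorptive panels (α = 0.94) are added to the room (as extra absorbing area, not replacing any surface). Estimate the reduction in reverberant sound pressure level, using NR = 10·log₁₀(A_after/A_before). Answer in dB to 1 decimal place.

Total absorption A_before = 141.5×0.02 + 16.3×0.03 + 16.3×0.02 + 141.5×0.06 + 143.5×0.38 + 12.4×0.12
  = 2.830 + 0.489 + 0.326 + 8.490 + 54.530 + 1.488 = 68.153 m² sabins.
Added absorption = 146.4 × 0.94 = 137.616 sabins.
A_after = 68.153 + 137.616 = 205.769 sabins.
Reduction = 10 log₁₀(A_after/A_before) = 10 log₁₀(3.0192) = 4.8 dB.

4.8 dB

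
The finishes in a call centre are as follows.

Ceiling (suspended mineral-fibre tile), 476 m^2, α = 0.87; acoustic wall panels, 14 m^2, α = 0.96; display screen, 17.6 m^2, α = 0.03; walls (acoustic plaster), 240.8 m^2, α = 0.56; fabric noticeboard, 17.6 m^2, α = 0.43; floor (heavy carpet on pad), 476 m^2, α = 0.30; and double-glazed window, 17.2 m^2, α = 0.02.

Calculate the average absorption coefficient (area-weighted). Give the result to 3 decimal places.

0.567

S = Σ Sᵢ = 476 + 14 + 17.6 + 240.8 + 17.6 + 476 + 17.2 = 1259.2 m^2.
A = 476·0.87 + 14·0.96 + 17.6·0.03 + 240.8·0.56 + 17.6·0.43 + 476·0.30 + 17.2·0.02 = 713.648 sabins.
ᾱ = 713.648 / 1259.2 = 0.567.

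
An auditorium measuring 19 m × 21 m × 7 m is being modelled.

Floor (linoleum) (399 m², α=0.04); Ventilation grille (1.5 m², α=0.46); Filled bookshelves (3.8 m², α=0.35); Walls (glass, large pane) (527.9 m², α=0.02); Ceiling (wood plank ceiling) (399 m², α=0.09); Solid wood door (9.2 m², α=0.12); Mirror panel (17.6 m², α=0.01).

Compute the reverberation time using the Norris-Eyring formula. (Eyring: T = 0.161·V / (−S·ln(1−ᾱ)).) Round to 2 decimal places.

6.67 s

S = Σ Sᵢ = 1358.0 m².
Σ(Sᵢαᵢ) = 399×0.04 + 1.5×0.46 + 3.8×0.35 + 527.9×0.02 + 399×0.09 + 9.2×0.12 + 17.6×0.01 = 65.728.
ᾱ = 65.728 / 1358.0 = 0.0484.
−S·ln(1−ᾱ) = −1358.0 × ln(1 − 0.0484) = 67.371.
V = 19 × 21 × 7 = 2793 m³.
RT60 = 0.161 × 2793 / 67.371 = 6.67 s.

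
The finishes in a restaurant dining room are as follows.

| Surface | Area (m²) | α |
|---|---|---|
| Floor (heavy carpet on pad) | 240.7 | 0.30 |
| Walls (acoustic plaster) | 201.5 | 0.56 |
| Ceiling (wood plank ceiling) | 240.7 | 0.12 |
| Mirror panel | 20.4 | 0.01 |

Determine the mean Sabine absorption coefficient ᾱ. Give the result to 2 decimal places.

0.30

S = Σ Sᵢ = 240.7 + 201.5 + 240.7 + 20.4 = 703.3 m².
Weighted sum Σ Sα = 214.138.
ᾱ = A/S = 0.30.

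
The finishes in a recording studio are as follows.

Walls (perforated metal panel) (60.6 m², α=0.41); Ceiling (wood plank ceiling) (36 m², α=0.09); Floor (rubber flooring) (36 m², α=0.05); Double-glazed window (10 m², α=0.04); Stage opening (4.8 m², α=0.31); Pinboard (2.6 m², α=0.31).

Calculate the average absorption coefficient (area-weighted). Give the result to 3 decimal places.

0.217

Total surface area S = 150.0 m².
A = 60.6*0.41 + 36*0.09 + 36*0.05 + 10*0.04 + 4.8*0.31 + 2.6*0.31 = 32.580 sabins.
ᾱ = A/S = 0.217.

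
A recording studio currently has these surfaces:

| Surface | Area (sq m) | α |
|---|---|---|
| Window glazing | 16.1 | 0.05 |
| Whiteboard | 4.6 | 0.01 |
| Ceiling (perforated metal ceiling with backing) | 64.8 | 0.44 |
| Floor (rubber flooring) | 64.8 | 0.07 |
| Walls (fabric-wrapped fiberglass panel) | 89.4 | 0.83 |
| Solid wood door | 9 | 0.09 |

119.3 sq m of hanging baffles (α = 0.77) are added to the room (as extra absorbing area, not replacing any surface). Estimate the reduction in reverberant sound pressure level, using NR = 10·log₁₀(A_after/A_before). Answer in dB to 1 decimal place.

2.7 dB

Summing Sᵢαᵢ: 0.805 + 0.046 + 28.512 + 4.536 + 74.202 + 0.810 → A_before = 108.911 sabins.
Added absorption = 119.3 × 0.77 = 91.861 sabins.
A_after = 108.911 + 91.861 = 200.772 sabins.
Reduction = 10 log₁₀(A_after/A_before) = 10 log₁₀(1.8435) = 2.7 dB.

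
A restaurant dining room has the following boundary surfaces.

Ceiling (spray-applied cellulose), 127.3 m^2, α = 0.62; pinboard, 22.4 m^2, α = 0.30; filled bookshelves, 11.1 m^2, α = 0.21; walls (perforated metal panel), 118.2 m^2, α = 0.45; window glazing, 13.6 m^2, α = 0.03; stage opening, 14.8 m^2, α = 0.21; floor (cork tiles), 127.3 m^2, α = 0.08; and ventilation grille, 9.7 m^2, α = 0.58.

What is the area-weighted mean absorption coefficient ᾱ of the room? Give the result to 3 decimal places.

0.361

S = Σ Sᵢ = 127.3 + 22.4 + 11.1 + 118.2 + 13.6 + 14.8 + 127.3 + 9.7 = 444.4 m^2.
A = 127.3·0.62 + 22.4·0.30 + 11.1·0.21 + 118.2·0.45 + 13.6·0.03 + 14.8·0.21 + 127.3·0.08 + 9.7·0.58 = 160.493 sabins.
ᾱ = 160.493 / 444.4 = 0.361.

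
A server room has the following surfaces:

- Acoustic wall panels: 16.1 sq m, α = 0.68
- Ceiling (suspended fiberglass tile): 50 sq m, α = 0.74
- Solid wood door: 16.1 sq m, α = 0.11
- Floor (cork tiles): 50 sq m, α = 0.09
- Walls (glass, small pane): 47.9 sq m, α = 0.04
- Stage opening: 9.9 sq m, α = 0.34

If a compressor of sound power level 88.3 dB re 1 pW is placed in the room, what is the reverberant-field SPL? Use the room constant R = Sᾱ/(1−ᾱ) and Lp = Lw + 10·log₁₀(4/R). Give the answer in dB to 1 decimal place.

A = 59.501 sabins; S = 190.0 sq m.
ᾱ = 0.3132, so room constant R = A/(1−ᾱ) = 86.635 sq m.
Lp = 88.3 + 10·log₁₀(4/86.635) = 88.3 + (-13.36) = 74.9 dB.

74.9 dB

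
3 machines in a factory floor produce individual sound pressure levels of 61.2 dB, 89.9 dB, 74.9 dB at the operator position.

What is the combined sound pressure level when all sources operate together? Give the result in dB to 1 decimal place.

Sum in the linear (power) domain: Σ 10^(Lᵢ/10) = 10^(61.2/10) + 10^(89.9/10) + 10^(74.9/10) = 1.009e+09.
L_total = 10·log₁₀(1.009e+09) = 90.0 dB.

90.0 dB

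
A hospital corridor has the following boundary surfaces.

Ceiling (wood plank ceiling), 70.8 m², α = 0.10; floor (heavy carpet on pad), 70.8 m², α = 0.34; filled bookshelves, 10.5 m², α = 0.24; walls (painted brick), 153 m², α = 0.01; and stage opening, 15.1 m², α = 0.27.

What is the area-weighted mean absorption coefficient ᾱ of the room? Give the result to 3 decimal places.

S = Σ Sᵢ = 70.8 + 70.8 + 10.5 + 153 + 15.1 = 320.2 m².
A = 70.8·0.10 + 70.8·0.34 + 10.5·0.24 + 153·0.01 + 15.1·0.27 = 39.279 sabins.
ᾱ = 39.279 / 320.2 = 0.123.

0.123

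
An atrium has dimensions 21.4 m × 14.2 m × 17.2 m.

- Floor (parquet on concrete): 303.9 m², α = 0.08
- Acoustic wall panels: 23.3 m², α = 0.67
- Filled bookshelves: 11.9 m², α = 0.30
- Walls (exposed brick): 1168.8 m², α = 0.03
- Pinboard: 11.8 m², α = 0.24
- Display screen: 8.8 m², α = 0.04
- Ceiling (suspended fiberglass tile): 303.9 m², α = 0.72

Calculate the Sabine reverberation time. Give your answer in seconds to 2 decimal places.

2.80 s

Total absorption A = 303.9*0.08 + 23.3*0.67 + 11.9*0.30 + 1168.8*0.03 + 11.8*0.24 + 8.8*0.04 + 303.9*0.72
  = 24.312 + 15.611 + 3.570 + 35.064 + 2.832 + 0.352 + 218.808 = 300.549 m² sabins.
Volume V = 21.4 × 14.2 × 17.2 = 5226.736 m³.
T = 0.161 V/A = 0.161·5226.736/300.549 = 2.80 s.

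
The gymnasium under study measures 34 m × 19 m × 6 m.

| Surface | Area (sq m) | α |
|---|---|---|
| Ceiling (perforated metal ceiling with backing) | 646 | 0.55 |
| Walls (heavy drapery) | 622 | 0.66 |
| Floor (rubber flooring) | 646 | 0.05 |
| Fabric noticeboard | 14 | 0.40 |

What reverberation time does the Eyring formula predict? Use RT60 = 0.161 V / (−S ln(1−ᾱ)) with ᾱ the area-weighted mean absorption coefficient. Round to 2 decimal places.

S = Σ Sᵢ = 1928.0 sq m.
Σ(Sᵢαᵢ) = 646×0.55 + 622×0.66 + 646×0.05 + 14×0.40 = 803.720.
Mean coefficient ᾱ = A/S = 0.4169.
−S·ln(1−ᾱ) = −1928.0 × ln(1 − 0.4169) = 1039.957.
V = 34 × 19 × 6 = 3876 m³.
T = 0.161·V/[−S·ln(1−ᾱ)] = 0.161·3876/1039.957 = 0.60 s.

0.60 sec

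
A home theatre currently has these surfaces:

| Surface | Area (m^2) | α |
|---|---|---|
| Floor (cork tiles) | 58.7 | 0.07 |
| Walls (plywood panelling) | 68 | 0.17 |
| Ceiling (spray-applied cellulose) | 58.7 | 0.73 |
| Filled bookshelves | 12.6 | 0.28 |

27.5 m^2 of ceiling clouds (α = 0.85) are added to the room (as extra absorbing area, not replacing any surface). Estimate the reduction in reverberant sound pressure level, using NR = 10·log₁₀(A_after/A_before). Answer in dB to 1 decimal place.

Summing Sᵢαᵢ: 4.109 + 11.560 + 42.851 + 3.528 → A_before = 62.048 sabins.
Treatment contributes 27.5·0.85 = 23.375 sabins.
New total A_after = 85.423 sabins.
NR = 10·log₁₀(85.423/62.048) = 1.4 dB.

1.4 dB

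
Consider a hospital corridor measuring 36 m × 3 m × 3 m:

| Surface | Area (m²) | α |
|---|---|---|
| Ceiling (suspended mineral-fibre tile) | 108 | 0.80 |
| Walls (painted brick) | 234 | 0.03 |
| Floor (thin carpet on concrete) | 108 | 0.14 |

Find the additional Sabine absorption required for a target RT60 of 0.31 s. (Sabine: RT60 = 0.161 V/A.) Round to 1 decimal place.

Equivalent absorption area: A₁ = 108·0.80 + 234·0.03 + 108·0.14 = 108.540 m².
Target A₂ = 0.161·324/0.31 = 168.271 sabins (V = 324 m³).
ΔA = A₂ − A₁ = 168.271 − 108.540 = 59.7 sabins.

59.7 sabins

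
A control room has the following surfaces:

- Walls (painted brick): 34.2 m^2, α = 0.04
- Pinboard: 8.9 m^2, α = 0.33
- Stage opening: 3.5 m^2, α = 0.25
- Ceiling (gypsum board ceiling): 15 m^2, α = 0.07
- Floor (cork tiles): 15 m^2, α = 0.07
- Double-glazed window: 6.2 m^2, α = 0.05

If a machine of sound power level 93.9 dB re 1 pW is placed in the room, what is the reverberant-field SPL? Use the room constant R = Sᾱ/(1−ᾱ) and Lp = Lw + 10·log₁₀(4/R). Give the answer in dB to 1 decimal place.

Σ(Sᵢαᵢ) = 34.2×0.04 + 8.9×0.33 + 3.5×0.25 + 15×0.07 + 15×0.07 + 6.2×0.05 = 7.590; total area S = 82.8 m^2.
ᾱ = 7.590/82.8 = 0.0917; R = Sᾱ/(1−ᾱ) = 7.590/(1−0.0917) = 8.356 m^2.
Lp = 93.9 + 10·log₁₀(4/8.356) = 93.9 + (-3.20) = 90.7 dB.

90.7 dB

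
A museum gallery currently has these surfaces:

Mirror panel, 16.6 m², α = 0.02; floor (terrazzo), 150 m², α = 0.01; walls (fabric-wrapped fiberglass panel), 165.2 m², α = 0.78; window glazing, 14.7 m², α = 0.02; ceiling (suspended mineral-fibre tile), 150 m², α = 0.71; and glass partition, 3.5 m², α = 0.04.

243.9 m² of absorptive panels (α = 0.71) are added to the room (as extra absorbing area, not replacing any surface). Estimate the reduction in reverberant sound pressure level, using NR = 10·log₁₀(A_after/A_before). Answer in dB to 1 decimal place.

Summing Sᵢαᵢ: 0.332 + 1.500 + 128.856 + 0.294 + 106.500 + 0.140 → A_before = 237.622 sabins.
Treatment contributes 243.9·0.71 = 173.169 sabins.
New total A_after = 410.791 sabins.
Reduction = 10 log₁₀(A_after/A_before) = 10 log₁₀(1.7288) = 2.4 dB.

2.4 dB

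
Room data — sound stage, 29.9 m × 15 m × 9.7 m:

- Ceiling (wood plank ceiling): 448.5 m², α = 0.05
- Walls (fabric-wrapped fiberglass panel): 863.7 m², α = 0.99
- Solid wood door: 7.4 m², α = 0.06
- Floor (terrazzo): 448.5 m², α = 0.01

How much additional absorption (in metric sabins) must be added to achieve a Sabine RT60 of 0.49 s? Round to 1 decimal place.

547.0 sabins

Total absorption A₁ = 448.5·0.05 + 863.7·0.99 + 7.4·0.06 + 448.5·0.01
  = 22.425 + 855.063 + 0.444 + 4.485 = 882.417 m² sabins.
V = 4350.45 m³. Required absorption A₂ = 0.161 × 4350.45 / 0.49 = 1429.434 sabins.
Additional absorption ΔA = 1429.434 − 882.417 = 547.0 sabins.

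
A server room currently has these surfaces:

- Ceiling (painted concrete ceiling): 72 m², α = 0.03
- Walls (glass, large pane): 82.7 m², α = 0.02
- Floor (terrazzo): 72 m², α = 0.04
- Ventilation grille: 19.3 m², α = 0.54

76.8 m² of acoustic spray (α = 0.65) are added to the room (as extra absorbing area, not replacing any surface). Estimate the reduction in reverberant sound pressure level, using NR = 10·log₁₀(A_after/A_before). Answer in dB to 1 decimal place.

Summing Sᵢαᵢ: 2.160 + 1.654 + 2.880 + 10.422 → A_before = 17.116 sabins.
Added absorption = 76.8 × 0.65 = 49.920 sabins.
A_after = 17.116 + 49.920 = 67.036 sabins.
Reduction = 10 log₁₀(A_after/A_before) = 10 log₁₀(3.9166) = 5.9 dB.

5.9 dB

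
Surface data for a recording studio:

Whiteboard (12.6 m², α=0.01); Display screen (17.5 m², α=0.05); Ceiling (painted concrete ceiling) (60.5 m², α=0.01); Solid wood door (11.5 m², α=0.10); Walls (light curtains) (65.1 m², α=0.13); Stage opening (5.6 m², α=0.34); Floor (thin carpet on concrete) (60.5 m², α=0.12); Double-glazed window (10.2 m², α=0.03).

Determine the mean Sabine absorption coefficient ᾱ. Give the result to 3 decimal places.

Total surface area S = 243.5 m².
Weighted sum Σ Sα = 20.689.
ᾱ = 20.689 / 243.5 = 0.085.

0.085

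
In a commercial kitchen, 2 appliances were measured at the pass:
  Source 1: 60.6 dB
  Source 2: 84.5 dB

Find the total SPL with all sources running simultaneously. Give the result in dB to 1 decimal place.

84.5 dB

Σ 10^(Lᵢ/10) = 2.83e+08.
Back to dB: 10·log₁₀ Σ = 84.5 dB.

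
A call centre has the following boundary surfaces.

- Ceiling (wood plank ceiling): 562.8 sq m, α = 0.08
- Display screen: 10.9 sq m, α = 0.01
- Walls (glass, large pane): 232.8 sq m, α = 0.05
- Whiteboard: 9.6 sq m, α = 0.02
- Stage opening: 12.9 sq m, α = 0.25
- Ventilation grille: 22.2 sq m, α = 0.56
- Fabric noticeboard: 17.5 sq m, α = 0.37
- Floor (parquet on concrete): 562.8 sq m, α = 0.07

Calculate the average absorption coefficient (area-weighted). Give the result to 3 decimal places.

0.083

Total surface area S = 1431.5 sq m.
A = 562.8*0.08 + 10.9*0.01 + 232.8*0.05 + 9.6*0.02 + 12.9*0.25 + 22.2*0.56 + 17.5*0.37 + 562.8*0.07 = 118.493 sabins.
ᾱ = 118.493 / 1431.5 = 0.083.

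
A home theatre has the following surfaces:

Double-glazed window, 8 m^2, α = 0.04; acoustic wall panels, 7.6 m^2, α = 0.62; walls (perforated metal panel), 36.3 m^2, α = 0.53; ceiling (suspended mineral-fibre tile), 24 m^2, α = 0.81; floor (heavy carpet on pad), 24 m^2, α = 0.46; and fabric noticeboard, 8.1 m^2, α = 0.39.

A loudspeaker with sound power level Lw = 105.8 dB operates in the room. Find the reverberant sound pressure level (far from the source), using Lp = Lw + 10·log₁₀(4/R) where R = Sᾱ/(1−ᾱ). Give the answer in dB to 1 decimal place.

90.9 dB

A = 57.910 sabins; S = 108.0 m^2.
ᾱ = 57.910/108.0 = 0.5362; R = Sᾱ/(1−ᾱ) = 57.910/(1−0.5362) = 124.860 m^2.
Lp = Lw + 10 log₁₀(4/R) = 105.8 -14.94 = 90.9 dB.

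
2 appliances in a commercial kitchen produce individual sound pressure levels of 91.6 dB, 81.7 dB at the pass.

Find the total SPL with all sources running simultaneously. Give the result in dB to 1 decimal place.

Σ 10^(Lᵢ/10) = 1.593e+09.
Combined level = 10 log₁₀(1.593e+09) = 92.0 dB.

92.0 dB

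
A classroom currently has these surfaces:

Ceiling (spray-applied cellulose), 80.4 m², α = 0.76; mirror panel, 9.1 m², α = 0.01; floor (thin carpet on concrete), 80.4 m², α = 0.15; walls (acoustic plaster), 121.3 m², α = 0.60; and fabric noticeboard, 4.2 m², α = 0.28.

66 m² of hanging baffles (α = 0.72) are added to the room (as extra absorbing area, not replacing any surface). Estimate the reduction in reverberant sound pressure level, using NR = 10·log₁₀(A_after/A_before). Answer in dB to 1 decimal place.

Total absorption A_before = 80.4×0.76 + 9.1×0.01 + 80.4×0.15 + 121.3×0.60 + 4.2×0.28
  = 61.104 + 0.091 + 12.060 + 72.780 + 1.176 = 147.211 m² sabins.
Treatment contributes 66·0.72 = 47.520 sabins.
A_after = 147.211 + 47.520 = 194.731 sabins.
Reduction = 10 log₁₀(A_after/A_before) = 10 log₁₀(1.3228) = 1.2 dB.

1.2 dB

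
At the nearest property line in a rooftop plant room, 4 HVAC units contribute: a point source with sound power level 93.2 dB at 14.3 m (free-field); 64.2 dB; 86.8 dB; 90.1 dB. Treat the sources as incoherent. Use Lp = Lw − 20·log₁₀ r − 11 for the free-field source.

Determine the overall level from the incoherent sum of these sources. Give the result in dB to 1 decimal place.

91.8 dB

Source at 14.3 m: Lp = 93.2 − 20·log₁₀(14.3) − 11 = 59.1 dB.
Sum in the linear (power) domain: Σ 10^(Lᵢ/10) = 10^(59.1/10) + 10^(64.2/10) + 10^(86.8/10) + 10^(90.1/10) = 1.505e+09.
L_total = 10·log₁₀(1.505e+09) = 91.8 dB.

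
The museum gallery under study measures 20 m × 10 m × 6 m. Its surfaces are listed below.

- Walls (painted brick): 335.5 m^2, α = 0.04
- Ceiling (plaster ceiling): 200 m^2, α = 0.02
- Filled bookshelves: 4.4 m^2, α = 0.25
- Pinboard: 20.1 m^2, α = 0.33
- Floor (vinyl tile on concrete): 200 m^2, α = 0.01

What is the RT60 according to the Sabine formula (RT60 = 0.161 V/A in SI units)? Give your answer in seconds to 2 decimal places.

Total absorption A = 335.5×0.04 + 200×0.02 + 4.4×0.25 + 20.1×0.33 + 200×0.01
  = 13.420 + 4.000 + 1.100 + 6.633 + 2.000 = 27.153 m^2 sabins.
Room volume: 1200 m³.
T = 0.161 V/A = 0.161·1200/27.153 = 7.12 s.

7.12 s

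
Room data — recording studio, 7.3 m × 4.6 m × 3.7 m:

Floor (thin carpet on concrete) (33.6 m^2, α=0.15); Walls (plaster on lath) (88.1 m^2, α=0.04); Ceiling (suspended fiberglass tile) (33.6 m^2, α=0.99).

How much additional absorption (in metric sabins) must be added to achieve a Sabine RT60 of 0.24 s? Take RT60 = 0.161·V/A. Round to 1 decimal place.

A₁ = Σ Sᵢαᵢ = 33.6×0.15 + 88.1×0.04 + 33.6×0.99 = 41.828 sabins.
For T = 0.24 s, need A₂ = 0.161·V/T = 0.161·124.246/0.24 = 83.348 sabins.
Additional absorption ΔA = 83.348 − 41.828 = 41.5 sabins.

41.5 sabins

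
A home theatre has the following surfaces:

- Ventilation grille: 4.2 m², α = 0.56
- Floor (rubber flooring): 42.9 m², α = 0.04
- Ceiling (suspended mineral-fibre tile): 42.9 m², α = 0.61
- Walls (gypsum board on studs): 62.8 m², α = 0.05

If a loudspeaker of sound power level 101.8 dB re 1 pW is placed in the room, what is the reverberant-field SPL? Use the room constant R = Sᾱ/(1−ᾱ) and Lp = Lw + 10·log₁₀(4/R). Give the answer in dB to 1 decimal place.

91.5 dB

A = 33.377 sabins; S = 152.8 m².
ᾱ = 33.377/152.8 = 0.2184; R = Sᾱ/(1−ᾱ) = 33.377/(1−0.2184) = 42.703 m².
Lp = 101.8 + 10·log₁₀(4/42.703) = 101.8 + (-10.28) = 91.5 dB.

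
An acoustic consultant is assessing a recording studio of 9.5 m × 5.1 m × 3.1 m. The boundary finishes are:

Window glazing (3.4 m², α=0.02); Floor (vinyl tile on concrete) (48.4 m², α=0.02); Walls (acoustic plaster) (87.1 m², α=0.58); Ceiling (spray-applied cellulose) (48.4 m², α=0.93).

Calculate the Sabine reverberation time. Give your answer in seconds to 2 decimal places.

Summing Sᵢαᵢ: 0.068 + 0.968 + 50.518 + 45.012 → A = 96.566 sabins.
Volume V = 9.5 × 5.1 × 3.1 = 150.195 m³.
RT60 = 0.161 · V / A = 0.161 × 150.195 / 96.566 = 0.25 s.

0.25 s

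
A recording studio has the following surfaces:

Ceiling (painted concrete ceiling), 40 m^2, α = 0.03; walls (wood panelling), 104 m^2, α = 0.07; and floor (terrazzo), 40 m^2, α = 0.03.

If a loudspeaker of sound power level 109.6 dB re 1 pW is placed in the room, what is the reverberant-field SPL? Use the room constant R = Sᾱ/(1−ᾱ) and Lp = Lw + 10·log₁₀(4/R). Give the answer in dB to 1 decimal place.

Σ(Sᵢαᵢ) = 40·0.03 + 104·0.07 + 40·0.03 = 9.680; total area S = 184.0 m^2.
ᾱ = 9.680/184.0 = 0.0526; R = Sᾱ/(1−ᾱ) = 9.680/(1−0.0526) = 10.217 m^2.
Lp = Lw + 10 log₁₀(4/R) = 109.6 -4.07 = 105.5 dB.

105.5 dB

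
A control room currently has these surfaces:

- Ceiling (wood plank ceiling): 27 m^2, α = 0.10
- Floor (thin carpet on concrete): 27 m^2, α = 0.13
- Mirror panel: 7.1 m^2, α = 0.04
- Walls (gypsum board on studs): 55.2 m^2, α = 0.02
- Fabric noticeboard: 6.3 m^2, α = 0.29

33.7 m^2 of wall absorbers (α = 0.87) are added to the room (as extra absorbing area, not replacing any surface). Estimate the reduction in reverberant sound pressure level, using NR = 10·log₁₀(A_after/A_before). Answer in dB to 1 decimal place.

Equivalent absorption area: A_before = 27×0.10 + 27×0.13 + 7.1×0.04 + 55.2×0.02 + 6.3×0.29 = 9.425 m^2.
Added absorption = 33.7 × 0.87 = 29.319 sabins.
New total A_after = 38.744 sabins.
Reduction = 10 log₁₀(A_after/A_before) = 10 log₁₀(4.1108) = 6.1 dB.

6.1 dB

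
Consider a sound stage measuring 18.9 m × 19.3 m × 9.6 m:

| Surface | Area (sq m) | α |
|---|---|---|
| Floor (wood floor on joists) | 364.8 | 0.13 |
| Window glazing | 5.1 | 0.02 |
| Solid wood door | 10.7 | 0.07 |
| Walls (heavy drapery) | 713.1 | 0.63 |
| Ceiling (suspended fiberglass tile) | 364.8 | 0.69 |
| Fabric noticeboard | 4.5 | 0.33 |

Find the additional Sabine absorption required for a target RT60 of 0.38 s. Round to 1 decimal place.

732.9 sabins

A₁ = Σ Sᵢαᵢ = 364.8×0.13 + 5.1×0.02 + 10.7×0.07 + 713.1×0.63 + 364.8×0.69 + 4.5×0.33 = 750.725 sabins.
Target A₂ = 0.161·3501.792/0.38 = 1483.654 sabins (V = 3501.792 m³).
ΔA = A₂ − A₁ = 1483.654 − 750.725 = 732.9 sabins.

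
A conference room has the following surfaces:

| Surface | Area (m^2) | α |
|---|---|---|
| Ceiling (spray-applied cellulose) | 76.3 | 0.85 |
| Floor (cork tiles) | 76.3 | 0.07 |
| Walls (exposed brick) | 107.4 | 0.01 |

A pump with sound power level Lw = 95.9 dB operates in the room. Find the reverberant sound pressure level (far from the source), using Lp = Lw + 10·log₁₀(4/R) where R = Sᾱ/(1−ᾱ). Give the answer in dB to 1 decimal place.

Σ(Sᵢαᵢ) = 76.3×0.85 + 76.3×0.07 + 107.4×0.01 = 71.270; total area S = 260.0 m^2.
ᾱ = 0.2741, so room constant R = A/(1−ᾱ) = 98.182 m^2.
Lp = 95.9 + 10·log₁₀(4/98.182) = 95.9 + (-13.90) = 82.0 dB.

82.0 dB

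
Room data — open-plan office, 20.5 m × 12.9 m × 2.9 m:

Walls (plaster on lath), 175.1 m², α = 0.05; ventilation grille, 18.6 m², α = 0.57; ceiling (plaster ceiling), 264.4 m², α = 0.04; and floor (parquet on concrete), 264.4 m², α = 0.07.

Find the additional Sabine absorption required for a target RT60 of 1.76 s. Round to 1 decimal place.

Total absorption A₁ = 175.1*0.05 + 18.6*0.57 + 264.4*0.04 + 264.4*0.07
  = 8.755 + 10.602 + 10.576 + 18.508 = 48.441 m² sabins.
Target A₂ = 0.161·766.905/1.76 = 70.154 sabins (V = 766.905 m³).
Additional absorption ΔA = 70.154 − 48.441 = 21.7 sabins.

21.7 sabins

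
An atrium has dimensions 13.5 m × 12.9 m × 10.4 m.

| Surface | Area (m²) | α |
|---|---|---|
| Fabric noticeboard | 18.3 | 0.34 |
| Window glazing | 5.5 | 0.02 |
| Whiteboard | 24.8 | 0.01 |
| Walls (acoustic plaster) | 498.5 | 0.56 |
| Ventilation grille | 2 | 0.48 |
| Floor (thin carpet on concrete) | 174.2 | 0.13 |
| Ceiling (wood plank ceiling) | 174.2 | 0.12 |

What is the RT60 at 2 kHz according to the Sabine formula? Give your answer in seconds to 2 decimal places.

0.88 s

A = Σ Sᵢαᵢ = 18.3*0.34 + 5.5*0.02 + 24.8*0.01 + 498.5*0.56 + 2*0.48 + 174.2*0.13 + 174.2*0.12 = 330.250 sabins.
Volume V = 13.5 × 12.9 × 10.4 = 1811.16 m³.
RT60 = 0.161 · V / A = 0.161 × 1811.16 / 330.250 = 0.88 s.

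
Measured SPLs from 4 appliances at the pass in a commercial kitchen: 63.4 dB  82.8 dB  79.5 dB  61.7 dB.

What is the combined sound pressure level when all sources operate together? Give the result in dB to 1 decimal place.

Converting to relative power and adding: 10^(63.4/10) + 10^(82.8/10) + 10^(79.5/10) + 10^(61.7/10) = 2.833e+08.
L_total = 10·log₁₀(2.833e+08) = 84.5 dB.

84.5 dB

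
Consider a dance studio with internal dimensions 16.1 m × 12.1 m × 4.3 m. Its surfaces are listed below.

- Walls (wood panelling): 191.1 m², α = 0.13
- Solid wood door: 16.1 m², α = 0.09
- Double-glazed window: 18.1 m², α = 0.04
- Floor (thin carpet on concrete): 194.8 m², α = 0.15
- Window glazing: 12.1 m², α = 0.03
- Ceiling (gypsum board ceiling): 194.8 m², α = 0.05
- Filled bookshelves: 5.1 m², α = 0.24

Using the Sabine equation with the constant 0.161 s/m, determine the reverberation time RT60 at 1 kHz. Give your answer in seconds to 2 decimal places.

Total absorption A = 191.1·0.13 + 16.1·0.09 + 18.1·0.04 + 194.8·0.15 + 12.1·0.03 + 194.8·0.05 + 5.1·0.24
  = 24.843 + 1.449 + 0.724 + 29.220 + 0.363 + 9.740 + 1.224 = 67.563 m² sabins.
Volume V = 16.1 × 12.1 × 4.3 = 837.683 m³.
RT60 = 0.161 · V / A = 0.161 × 837.683 / 67.563 = 2.00 s.

2.00 sec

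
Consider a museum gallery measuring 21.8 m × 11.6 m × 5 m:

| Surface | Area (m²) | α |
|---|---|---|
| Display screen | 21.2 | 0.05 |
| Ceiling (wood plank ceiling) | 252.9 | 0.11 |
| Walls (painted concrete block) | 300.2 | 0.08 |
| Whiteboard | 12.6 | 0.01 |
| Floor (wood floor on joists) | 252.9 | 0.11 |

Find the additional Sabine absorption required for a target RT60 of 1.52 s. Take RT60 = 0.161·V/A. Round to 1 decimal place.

53.1 sabins

Total absorption A₁ = 21.2×0.05 + 252.9×0.11 + 300.2×0.08 + 12.6×0.01 + 252.9×0.11
  = 1.060 + 27.819 + 24.016 + 0.126 + 27.819 = 80.840 m² sabins.
For T = 1.52 s, need A₂ = 0.161·V/T = 0.161·1264.4/1.52 = 133.927 sabins.
ΔA = A₂ − A₁ = 133.927 − 80.840 = 53.1 sabins.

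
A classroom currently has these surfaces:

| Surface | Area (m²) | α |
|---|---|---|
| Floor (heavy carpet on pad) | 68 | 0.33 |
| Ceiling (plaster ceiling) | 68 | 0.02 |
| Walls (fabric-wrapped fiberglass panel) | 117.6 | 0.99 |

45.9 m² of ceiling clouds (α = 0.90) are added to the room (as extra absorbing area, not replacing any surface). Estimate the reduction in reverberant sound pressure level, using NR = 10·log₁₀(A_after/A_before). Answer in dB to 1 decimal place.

1.1 dB

A_before = Σ Sᵢαᵢ = 68×0.33 + 68×0.02 + 117.6×0.99 = 140.224 sabins.
Added absorption = 45.9 × 0.90 = 41.310 sabins.
A_after = 140.224 + 41.310 = 181.534 sabins.
NR = 10·log₁₀(181.534/140.224) = 1.1 dB.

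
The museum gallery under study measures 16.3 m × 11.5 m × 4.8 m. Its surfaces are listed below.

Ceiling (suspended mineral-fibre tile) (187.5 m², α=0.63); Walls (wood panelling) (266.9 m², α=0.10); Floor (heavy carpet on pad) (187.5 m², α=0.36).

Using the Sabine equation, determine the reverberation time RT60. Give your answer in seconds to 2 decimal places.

0.68 s

Total absorption A = 187.5×0.63 + 266.9×0.10 + 187.5×0.36
  = 118.125 + 26.690 + 67.500 = 212.315 m² sabins.
Volume V = 16.3 × 11.5 × 4.8 = 899.76 m³.
Sabine: RT60 = 0.161 × 899.76 / 212.315 = 0.68 s.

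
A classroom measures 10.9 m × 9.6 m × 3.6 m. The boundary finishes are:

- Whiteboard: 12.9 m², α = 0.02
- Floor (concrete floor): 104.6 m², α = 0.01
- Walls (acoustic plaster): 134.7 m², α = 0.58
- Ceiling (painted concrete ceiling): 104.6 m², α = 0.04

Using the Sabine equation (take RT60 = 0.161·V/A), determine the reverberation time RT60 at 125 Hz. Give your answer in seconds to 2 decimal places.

0.73 sec

Summing Sᵢαᵢ: 0.258 + 1.046 + 78.126 + 4.184 → A = 83.614 sabins.
Volume V = 10.9 × 9.6 × 3.6 = 376.704 m³.
RT60 = 0.161 · V / A = 0.161 × 376.704 / 83.614 = 0.73 s.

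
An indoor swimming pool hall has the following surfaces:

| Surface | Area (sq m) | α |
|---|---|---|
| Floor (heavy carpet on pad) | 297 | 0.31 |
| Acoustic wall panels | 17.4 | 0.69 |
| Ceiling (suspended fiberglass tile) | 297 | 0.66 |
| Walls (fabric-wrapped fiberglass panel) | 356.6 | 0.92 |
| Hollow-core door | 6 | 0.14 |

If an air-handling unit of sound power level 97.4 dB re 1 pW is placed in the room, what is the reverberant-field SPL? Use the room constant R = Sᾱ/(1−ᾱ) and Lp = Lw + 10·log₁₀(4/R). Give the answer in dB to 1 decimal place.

Σ(Sᵢαᵢ) = 297×0.31 + 17.4×0.69 + 297×0.66 + 356.6×0.92 + 6×0.14 = 629.008; total area S = 974.0 sq m.
ᾱ = 0.6458, so room constant R = A/(1−ᾱ) = 1775.855 sq m.
Lp = Lw + 10 log₁₀(4/R) = 97.4 -26.47 = 70.9 dB.

70.9 dB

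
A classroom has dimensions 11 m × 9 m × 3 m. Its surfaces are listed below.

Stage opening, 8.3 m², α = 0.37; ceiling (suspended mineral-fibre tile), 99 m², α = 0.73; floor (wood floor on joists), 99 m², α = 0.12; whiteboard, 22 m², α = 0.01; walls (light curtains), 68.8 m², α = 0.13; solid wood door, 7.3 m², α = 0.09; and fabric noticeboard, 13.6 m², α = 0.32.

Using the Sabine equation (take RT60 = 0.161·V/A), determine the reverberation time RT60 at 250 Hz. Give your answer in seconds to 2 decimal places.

0.47 s

A = Σ Sᵢαᵢ = 8.3·0.37 + 99·0.73 + 99·0.12 + 22·0.01 + 68.8·0.13 + 7.3·0.09 + 13.6·0.32 = 101.394 sabins.
Room volume: 297 m³.
Sabine: RT60 = 0.161 × 297 / 101.394 = 0.47 s.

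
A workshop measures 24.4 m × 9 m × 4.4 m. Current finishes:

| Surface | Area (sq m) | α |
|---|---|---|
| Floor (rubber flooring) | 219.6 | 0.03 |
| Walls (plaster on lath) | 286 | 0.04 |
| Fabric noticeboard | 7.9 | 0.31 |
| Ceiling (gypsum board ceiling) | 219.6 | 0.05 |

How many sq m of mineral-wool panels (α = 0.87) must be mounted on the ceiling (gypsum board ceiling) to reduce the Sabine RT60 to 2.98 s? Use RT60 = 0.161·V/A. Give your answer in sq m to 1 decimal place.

25.3

Summing Sᵢαᵢ: 6.588 + 11.440 + 2.449 + 10.980 → A₁ = 31.457 sabins.
Required A₂ = 0.161·966.24/2.98 = 52.203 sabins.
ΔA needed = 52.203 − 31.457 = 20.746 sabins.
Net gain per sq m: Δα = 0.87 − 0.05 = 0.82.
Panel area = 20.746 / 0.82 = 25.3 sq m.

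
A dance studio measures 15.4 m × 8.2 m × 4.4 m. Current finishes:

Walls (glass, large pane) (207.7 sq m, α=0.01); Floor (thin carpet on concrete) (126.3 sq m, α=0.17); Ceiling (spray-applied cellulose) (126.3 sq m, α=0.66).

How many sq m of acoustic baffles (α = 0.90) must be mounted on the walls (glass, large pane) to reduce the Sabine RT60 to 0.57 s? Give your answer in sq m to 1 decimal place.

56.2

Equivalent absorption area: A₁ = 207.7*0.01 + 126.3*0.17 + 126.3*0.66 = 106.906 sq m.
V = 555.632 m³. Target absorption A₂ = 0.161 × 555.632 / 0.57 = 156.942 sabins.
ΔA needed = 156.942 − 106.906 = 50.036 sabins.
Each sq m of panel replacing the walls (glass, large pane) adds (0.90 − 0.01) = 0.89 sabins.
Panel area = 50.036 / 0.89 = 56.2 sq m.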